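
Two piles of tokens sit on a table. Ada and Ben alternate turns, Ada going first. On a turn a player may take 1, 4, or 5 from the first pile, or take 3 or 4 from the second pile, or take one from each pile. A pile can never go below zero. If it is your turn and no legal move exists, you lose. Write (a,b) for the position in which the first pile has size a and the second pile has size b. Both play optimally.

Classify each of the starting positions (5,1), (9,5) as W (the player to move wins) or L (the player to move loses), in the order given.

Use the standard recursion: the mover loses at a terminal position; elsewhere, the mover wins exactly when some move hands the opponent an L position.
No move ever increases a pile, so every position that can arise here has a ≤ 9 and b ≤ 5; it is enough to label the cells with 0 ≤ a ≤ 9 and 0 ≤ b ≤ 5.
Every move lowers a or b (never raises either), so fill the grid row by row in increasing a, and left to right within a row: each cell's successors are then already labelled.
      b=0  b=1  b=2  b=3  b=4  b=5
a=0:    L    L    L    W    W    W
a=1:    W    W    W    W    L    L
a=2:    L    L    L    W    W    W
a=3:    W    W    W    W    L    L
a=4:    W    W    W    L    W    W
a=5:    W    W    W    W    W    W
a=6:    W    W    W    L    W    W
a=7:    W    W    W    W    W    W
a=8:    L    L    L    W    W    W
a=9:    W    W    W    W    L    L
Cells with no legal move (terminal, hence L): (0,0), (0,1), (0,2).
The remaining L cells, each justified by listing all of its moves:
(1,4): moves to (0,4)(W), (1,1)(W), (1,0)(W), (0,3)(W); every one is W ⇒ L
(1,5): moves to (0,5)(W), (1,2)(W), (1,1)(W), (0,4)(W); every one is W ⇒ L
(2,0): the only move is to (1,0)(W), a W ⇒ L
(2,1): moves to (1,1)(W), (1,0)(W); every one is W ⇒ L
(2,2): moves to (1,2)(W), (1,1)(W); every one is W ⇒ L
(3,4): moves to (2,4)(W), (3,1)(W), (3,0)(W), (2,3)(W); every one is W ⇒ L
(3,5): moves to (2,5)(W), (3,2)(W), (3,1)(W), (2,4)(W); every one is W ⇒ L
(4,3): moves to (3,3)(W), (0,3)(W), (4,0)(W), (3,2)(W); every one is W ⇒ L
(6,3): moves to (5,3)(W), (2,3)(W), (1,3)(W), (6,0)(W), (5,2)(W); every one is W ⇒ L
(8,0): moves to (7,0)(W), (4,0)(W), (3,0)(W); every one is W ⇒ L
(8,1): moves to (7,1)(W), (4,1)(W), (3,1)(W), (7,0)(W); every one is W ⇒ L
(8,2): moves to (7,2)(W), (4,2)(W), (3,2)(W), (7,1)(W); every one is W ⇒ L
(9,4): moves to (8,4)(W), (5,4)(W), (4,4)(W), (9,1)(W), (9,0)(W), (8,3)(W); every one is W ⇒ L
(9,5): moves to (8,5)(W), (5,5)(W), (4,5)(W), (9,2)(W), (9,1)(W), (8,4)(W); every one is W ⇒ L
Every other cell has at least one move into one of the L cells above, so it is W.
(5,1): the move to (0,1) reaches an L cell, so W
(9,5): one of the L cells justified above, so L

(5,1): W, (9,5): L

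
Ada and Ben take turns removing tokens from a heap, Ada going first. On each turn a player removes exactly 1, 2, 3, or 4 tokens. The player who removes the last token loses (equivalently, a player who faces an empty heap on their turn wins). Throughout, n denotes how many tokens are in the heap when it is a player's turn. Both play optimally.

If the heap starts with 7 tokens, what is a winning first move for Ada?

Build the W/L table. Terminal = W. A non-terminal position is W if it has a move to some L; otherwise it is L.
n=0: no move; the opponent has just taken the last token and therefore loses → W
n=1: L (sole option 0(W) is W)
n=2: W (go to 1, an L position)
n=3: W (go to 1, an L position)
n=4: W (go to 1, an L position)
n=5: W (go to 1, an L position)
n=6: L (options 5(W), 4(W), 3(W), 2(W) are all W)
n=7: W (go to 6, an L position)
From 7, the L positions reachable in one move are: 6.

Remove 1, leaving 6.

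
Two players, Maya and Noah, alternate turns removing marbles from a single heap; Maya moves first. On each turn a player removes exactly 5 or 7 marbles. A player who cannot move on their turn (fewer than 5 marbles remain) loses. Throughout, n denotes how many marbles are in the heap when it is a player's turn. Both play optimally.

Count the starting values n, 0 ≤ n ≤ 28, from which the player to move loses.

15

Classify positions by backward induction: terminal positions (no move available) are L. From any other position, the mover wins iff some move reaches an L.
n=0: no move → L
n=1: no move → L
n=2: no move → L
n=3: no move → L
n=4: no move → L
n=5: W (go to 0, an L position)
n=6: W (go to 1, an L position)
n=7: W (go to 2, an L position)
n=8: W (go to 3, an L position)
n=9: W (go to 4, an L position)
n=10: W (go to 3, an L position)
n=11: W (go to 4, an L position)
n=12: L (options 7(W), 5(W) are all W)
n=13: L (options 8(W), 6(W) are all W)
n=14: L (options 9(W), 7(W) are all W)
n=15: L (options 10(W), 8(W) are all W)
n=16: L (options 11(W), 9(W) are all W)
n=17: W (go to 12, an L position)
n=18: W (go to 13, an L position)
n=19: W (go to 14, an L position)
n=20: W (go to 15, an L position)
n=21: W (go to 16, an L position)
n=22: W (go to 15, an L position)
n=23: W (go to 16, an L position)
n=24: L (options 19(W), 17(W) are all W)
n=25: L (options 20(W), 18(W) are all W)
n=26: L (options 21(W), 19(W) are all W)
n=27: L (options 22(W), 20(W) are all W)
n=28: L (options 23(W), 21(W) are all W)
L entries with 0 ≤ n ≤ 28: n = 0, 1, 2, 3, 4, 12, 13, 14, 15, 16, 24, 25, 26, 27, 28; that makes 15.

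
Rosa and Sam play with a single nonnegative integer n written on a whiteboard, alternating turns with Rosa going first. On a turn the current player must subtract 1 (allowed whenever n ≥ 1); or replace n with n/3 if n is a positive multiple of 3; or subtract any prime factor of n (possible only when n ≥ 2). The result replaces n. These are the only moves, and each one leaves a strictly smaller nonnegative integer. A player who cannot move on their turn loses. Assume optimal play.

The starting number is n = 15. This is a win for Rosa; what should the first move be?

Label each position W (a win for the player to move) or L (a loss). A position with no legal move is L; any other position is W exactly when some move reaches an L, and L when every move reaches a W.
n=0: no move → L
n=1: reaches L-position 0 → W
n=2: reaches L-position 0 → W
n=3: reaches L-position 0 → W
n=4: only reaches 2(W), 3(W), all W → L
n=5: reaches L-position 0 → W
n=6: reaches L-position 4 → W
n=7: reaches L-position 0 → W
n=8: only reaches 6(W), 7(W), all W → L
n=9: reaches L-position 8 → W
n=10: reaches L-position 8 → W
n=11: reaches L-position 0 → W
n=12: reaches L-position 4 → W
n=13: reaches L-position 0 → W
n=14: only reaches 7(W), 12(W), 13(W), all W → L
n=15: reaches L-position 14 → W
From 15, the L positions reachable in one move are: 14.

Move to 14.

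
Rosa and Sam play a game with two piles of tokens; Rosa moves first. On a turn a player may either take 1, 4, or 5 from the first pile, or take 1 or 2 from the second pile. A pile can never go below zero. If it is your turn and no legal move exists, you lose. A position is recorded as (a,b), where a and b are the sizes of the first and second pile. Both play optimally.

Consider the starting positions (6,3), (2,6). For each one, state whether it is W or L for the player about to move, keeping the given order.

(6,3): W, (2,6): L

Use the standard recursion: the mover loses at a terminal position; elsewhere, the mover wins exactly when some move hands the opponent an L position.
No move ever increases a pile, so every position that can arise here has a ≤ 6 and b ≤ 6; it is enough to label the cells with 0 ≤ a ≤ 6 and 0 ≤ b ≤ 6.
Every move lowers a or b (never raises either), so fill the grid row by row in increasing a, and left to right within a row: each cell's successors are then already labelled.
      b=0  b=1  b=2  b=3  b=4  b=5  b=6
a=0:    L    W    W    L    W    W    L
a=1:    W    L    W    W    L    W    W
a=2:    L    W    W    L    W    W    L
a=3:    W    L    W    W    L    W    W
a=4:    W    W    L    W    W    L    W
a=5:    W    W    W    W    W    W    W
a=6:    W    W    L    W    W    L    W
Cells with no legal move (terminal, hence L): (0,0).
The remaining L cells, each justified by listing all of its moves:
(0,3): moves to (0,2)(W), (0,1)(W); every one is W ⇒ L
(0,6): moves to (0,5)(W), (0,4)(W); every one is W ⇒ L
(1,1): moves to (0,1)(W), (1,0)(W); every one is W ⇒ L
(1,4): moves to (0,4)(W), (1,3)(W), (1,2)(W); every one is W ⇒ L
(2,0): the only move is to (1,0)(W), a W ⇒ L
(2,3): moves to (1,3)(W), (2,2)(W), (2,1)(W); every one is W ⇒ L
(2,6): moves to (1,6)(W), (2,5)(W), (2,4)(W); every one is W ⇒ L
(3,1): moves to (2,1)(W), (3,0)(W); every one is W ⇒ L
(3,4): moves to (2,4)(W), (3,3)(W), (3,2)(W); every one is W ⇒ L
(4,2): moves to (3,2)(W), (0,2)(W), (4,1)(W), (4,0)(W); every one is W ⇒ L
(4,5): moves to (3,5)(W), (0,5)(W), (4,4)(W), (4,3)(W); every one is W ⇒ L
(6,2): moves to (5,2)(W), (2,2)(W), (1,2)(W), (6,1)(W), (6,0)(W); every one is W ⇒ L
(6,5): moves to (5,5)(W), (2,5)(W), (1,5)(W), (6,4)(W), (6,3)(W); every one is W ⇒ L
Every other cell has at least one move into one of the L cells above, so it is W.
(6,3): the move to (2,3) reaches an L cell, so W
(2,6): one of the L cells justified above, so L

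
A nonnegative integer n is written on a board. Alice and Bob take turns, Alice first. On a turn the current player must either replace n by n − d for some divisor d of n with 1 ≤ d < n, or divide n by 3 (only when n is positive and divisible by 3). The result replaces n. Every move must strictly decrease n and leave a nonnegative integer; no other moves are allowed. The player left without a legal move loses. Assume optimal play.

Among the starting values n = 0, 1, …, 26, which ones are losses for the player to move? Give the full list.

0, 1, 4, 7, 9, 11, 13, 15, 17, 19, 23, 25

Classify positions by backward induction: terminal positions (no move available) are L. From any other position, the mover wins iff some move reaches an L.
n=0: no move → L
n=1: no move → L
n=2: can move to 1, which is L ⇒ W
n=3: can move to 1, which is L ⇒ W
n=4: moves to 2(W), 3(W); every one is W ⇒ L
n=5: can move to 4, which is L ⇒ W
n=6: can move to 4, which is L ⇒ W
n=7: the only move is to 6(W), a W ⇒ L
n=8: can move to 4, which is L ⇒ W
n=9: moves to 3(W), 6(W), 8(W); every one is W ⇒ L
n=10: can move to 9, which is L ⇒ W
n=11: the only move is to 10(W), a W ⇒ L
n=12: can move to 4, which is L ⇒ W
n=13: the only move is to 12(W), a W ⇒ L
n=14: can move to 7, which is L ⇒ W
n=15: moves to 5(W), 10(W), 12(W), 14(W); every one is W ⇒ L
n=16: can move to 15, which is L ⇒ W
n=17: the only move is to 16(W), a W ⇒ L
n=18: can move to 9, which is L ⇒ W
n=19: the only move is to 18(W), a W ⇒ L
n=20: can move to 15, which is L ⇒ W
n=21: can move to 7, which is L ⇒ W
n=22: can move to 11, which is L ⇒ W
n=23: the only move is to 22(W), a W ⇒ L
n=24: can move to 23, which is L ⇒ W
n=25: moves to 20(W), 24(W); every one is W ⇒ L
n=26: can move to 13, which is L ⇒ W
The losing starting values of n are exactly the entries labelled L in this table (12 of them).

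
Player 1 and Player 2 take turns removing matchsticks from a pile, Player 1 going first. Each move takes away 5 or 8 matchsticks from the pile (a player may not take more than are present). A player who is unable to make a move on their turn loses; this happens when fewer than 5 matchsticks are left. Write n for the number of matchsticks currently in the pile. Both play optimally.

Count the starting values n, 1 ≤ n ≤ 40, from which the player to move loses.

Work bottom-up. With no move the player to move loses. Otherwise the position is W if at least one move leads to an L position for the opponent, and L if every move leads to a W.
n=0: no move → L
n=1: no move → L
n=2: no move → L
n=3: no move → L
n=4: no move → L
n=5: can move to 0, which is L ⇒ W
n=6: can move to 1, which is L ⇒ W
n=7: can move to 2, which is L ⇒ W
n=8: can move to 3, which is L ⇒ W
n=9: can move to 4, which is L ⇒ W
n=10: can move to 2, which is L ⇒ W
n=11: can move to 3, which is L ⇒ W
n=12: can move to 4, which is L ⇒ W
n=13: moves to 8(W), 5(W); every one is W ⇒ L
n=14: moves to 9(W), 6(W); every one is W ⇒ L
n=15: moves to 10(W), 7(W); every one is W ⇒ L
n=16: moves to 11(W), 8(W); every one is W ⇒ L
n=17: moves to 12(W), 9(W); every one is W ⇒ L
n=18: can move to 13, which is L ⇒ W
n=19: can move to 14, which is L ⇒ W
n=20: can move to 15, which is L ⇒ W
n=21: can move to 16, which is L ⇒ W
n=22: can move to 17, which is L ⇒ W
n=23: can move to 15, which is L ⇒ W
n=24: can move to 16, which is L ⇒ W
n=25: can move to 17, which is L ⇒ W
n=26: moves to 21(W), 18(W); every one is W ⇒ L
n=27: moves to 22(W), 19(W); every one is W ⇒ L
n=28: moves to 23(W), 20(W); every one is W ⇒ L
n=29: moves to 24(W), 21(W); every one is W ⇒ L
n=30: moves to 25(W), 22(W); every one is W ⇒ L
n=31: can move to 26, which is L ⇒ W
n=32: can move to 27, which is L ⇒ W
n=33: can move to 28, which is L ⇒ W
n=34: can move to 29, which is L ⇒ W
n=35: can move to 30, which is L ⇒ W
n=36: can move to 28, which is L ⇒ W
n=37: can move to 29, which is L ⇒ W
n=38: can move to 30, which is L ⇒ W
n=39: moves to 34(W), 31(W); every one is W ⇒ L
n=40: moves to 35(W), 32(W); every one is W ⇒ L
L entries with 1 ≤ n ≤ 40 (n=0 is outside the asked range and is not counted): n = 1, 2, 3, 4, 13, 14, 15, 16, 17, 26, 27, 28, 29, 30, 39, 40; that makes 16.

16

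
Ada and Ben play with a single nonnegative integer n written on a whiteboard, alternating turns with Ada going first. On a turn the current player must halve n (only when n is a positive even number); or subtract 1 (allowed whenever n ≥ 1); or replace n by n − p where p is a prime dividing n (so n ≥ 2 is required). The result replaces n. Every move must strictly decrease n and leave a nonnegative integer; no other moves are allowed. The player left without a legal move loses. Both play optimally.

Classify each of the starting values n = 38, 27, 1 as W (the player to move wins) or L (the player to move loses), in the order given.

Classify positions by backward induction: terminal positions (no move available) are L. From any other position, the mover wins iff some move reaches an L.
n=0: no move → L
n=1: →0(L), so W
n=2: →0(L), so W
n=3: →0(L), so W
n=4: →2(W), 3(W) — all W, so L
n=5: →0(L), so W
n=6: →4(L), so W
n=7: →0(L), so W
n=8: →4(L), so W
n=9: →6(W), 8(W) — all W, so L
n=10: →9(L), so W
n=11: →0(L), so W
n=12: →9(L), so W
n=13: →0(L), so W
n=14: →7(W), 12(W), 13(W) — all W, so L
n=15: →14(L), so W
n=16: →14(L), so W
n=17: →0(L), so W
n=18: →9(L), so W
n=19: →0(L), so W
n=20: →10(W), 15(W), 18(W), 19(W) — all W, so L
n=21: →14(L), so W
n=22: →20(L), so W
n=23: →0(L), so W
n=24: →12(W), 21(W), 22(W), 23(W) — all W, so L
n=25: →20(L), so W
n=26: →24(L), so W
n=27: →24(L), so W
n=28: →14(L), so W
n=29: →0(L), so W
n=30: →15(W), 25(W), 27(W), 28(W), 29(W) — all W, so L
n=31: →0(L), so W
n=32: →30(L), so W
n=33: →30(L), so W
n=34: →17(W), 32(W), 33(W) — all W, so L
n=35: →30(L), so W
n=36: →34(L), so W
n=37: →0(L), so W
n=38: →19(W), 36(W), 37(W) — all W, so L

38: L, 27: W, 1: W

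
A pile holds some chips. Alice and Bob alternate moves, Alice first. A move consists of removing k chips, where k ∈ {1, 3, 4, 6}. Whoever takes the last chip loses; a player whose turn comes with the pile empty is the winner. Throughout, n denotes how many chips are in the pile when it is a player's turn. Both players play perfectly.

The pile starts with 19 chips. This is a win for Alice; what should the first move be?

Use the standard recursion: the mover wins at a terminal position; elsewhere, the mover wins exactly when some move hands the opponent an L position.
n=0: no move; the opponent has just taken the last chip and therefore loses → W
n=1: only reaches 0(W), which is W → L
n=2: reaches L-position 1 → W
n=3: only reaches 2(W), 0(W), all W → L
n=4: reaches L-position 3 → W
n=5: reaches L-position 1 → W
n=6: reaches L-position 3 → W
n=7: reaches L-position 3 → W
n=8: only reaches 7(W), 5(W), 4(W), 2(W), all W → L
n=9: reaches L-position 8 → W
n=10: only reaches 9(W), 7(W), 6(W), 4(W), all W → L
n=11: reaches L-position 10 → W
n=12: reaches L-position 8 → W
n=13: reaches L-position 10 → W
n=14: reaches L-position 10 → W
n=15: only reaches 14(W), 12(W), 11(W), 9(W), all W → L
n=16: reaches L-position 15 → W
n=17: only reaches 16(W), 14(W), 13(W), 11(W), all W → L
n=18: reaches L-position 17 → W
n=19: reaches L-position 15 → W
From 19, the L positions reachable in one move are: 15.

Remove 4, leaving 15.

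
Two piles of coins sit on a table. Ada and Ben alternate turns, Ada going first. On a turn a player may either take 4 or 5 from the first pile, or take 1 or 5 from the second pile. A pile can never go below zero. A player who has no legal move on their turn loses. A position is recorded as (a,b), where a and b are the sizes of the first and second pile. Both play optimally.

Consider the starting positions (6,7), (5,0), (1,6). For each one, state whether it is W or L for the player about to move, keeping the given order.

Work bottom-up. With no move the player to move loses. Otherwise the position is W if at least one move leads to an L position for the opponent, and L if every move leads to a W.
No move ever increases a pile, so every position that can arise here has a ≤ 6 and b ≤ 7; it is enough to label the cells with 0 ≤ a ≤ 6 and 0 ≤ b ≤ 7.
Every move lowers a or b (never raises either), so fill the grid row by row in increasing a, and left to right within a row: each cell's successors are then already labelled.
      b=0  b=1  b=2  b=3  b=4  b=5  b=6  b=7
a=0:    L    W    L    W    L    W    L    W
a=1:    L    W    L    W    L    W    L    W
a=2:    L    W    L    W    L    W    L    W
a=3:    L    W    L    W    L    W    L    W
a=4:    W    L    W    L    W    L    W    L
a=5:    W    L    W    L    W    L    W    L
a=6:    W    L    W    L    W    L    W    L
Cells with no legal move (terminal, hence L): (0,0), (1,0), (2,0), (3,0).
The remaining L cells, each justified by listing all of its moves:
(0,2): →(0,1)(W) only, which is W, so L
(0,4): →(0,3)(W) only, which is W, so L
(0,6): →(0,5)(W), (0,1)(W) — all W, so L
(1,2): →(1,1)(W) only, which is W, so L
(1,4): →(1,3)(W) only, which is W, so L
(1,6): →(1,5)(W), (1,1)(W) — all W, so L
(2,2): →(2,1)(W) only, which is W, so L
(2,4): →(2,3)(W) only, which is W, so L
(2,6): →(2,5)(W), (2,1)(W) — all W, so L
(3,2): →(3,1)(W) only, which is W, so L
(3,4): →(3,3)(W) only, which is W, so L
(3,6): →(3,5)(W), (3,1)(W) — all W, so L
(4,1): →(0,1)(W), (4,0)(W) — all W, so L
(4,3): →(0,3)(W), (4,2)(W) — all W, so L
(4,5): →(0,5)(W), (4,4)(W), (4,0)(W) — all W, so L
(4,7): →(0,7)(W), (4,6)(W), (4,2)(W) — all W, so L
(5,1): →(1,1)(W), (0,1)(W), (5,0)(W) — all W, so L
(5,3): →(1,3)(W), (0,3)(W), (5,2)(W) — all W, so L
(5,5): →(1,5)(W), (0,5)(W), (5,4)(W), (5,0)(W) — all W, so L
(5,7): →(1,7)(W), (0,7)(W), (5,6)(W), (5,2)(W) — all W, so L
(6,1): →(2,1)(W), (1,1)(W), (6,0)(W) — all W, so L
(6,3): →(2,3)(W), (1,3)(W), (6,2)(W) — all W, so L
(6,5): →(2,5)(W), (1,5)(W), (6,4)(W), (6,0)(W) — all W, so L
(6,7): →(2,7)(W), (1,7)(W), (6,6)(W), (6,2)(W) — all W, so L
Every other cell has at least one move into one of the L cells above, so it is W.
(6,7): one of the L cells justified above, so L
(5,0): the move to (1,0) reaches an L cell, so W
(1,6): one of the L cells justified above, so L

(6,7): L, (5,0): W, (1,6): L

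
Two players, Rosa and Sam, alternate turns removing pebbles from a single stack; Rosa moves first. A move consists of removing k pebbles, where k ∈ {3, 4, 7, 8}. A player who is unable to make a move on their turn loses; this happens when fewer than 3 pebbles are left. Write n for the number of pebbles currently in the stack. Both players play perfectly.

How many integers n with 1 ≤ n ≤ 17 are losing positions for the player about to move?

Compute win/loss labels from the base case upward. A position with no move is L. Any other position is W if it can reach an L in one move, else L.
n=0: no move → L
n=1: no move → L
n=2: no move → L
n=3: reaches L-position 0 → W
n=4: reaches L-position 1 → W
n=5: reaches L-position 2 → W
n=6: reaches L-position 2 → W
n=7: reaches L-position 0 → W
n=8: reaches L-position 1 → W
n=9: reaches L-position 2 → W
n=10: reaches L-position 2 → W
n=11: only reaches 8(W), 7(W), 4(W), 3(W), all W → L
n=12: only reaches 9(W), 8(W), 5(W), 4(W), all W → L
n=13: only reaches 10(W), 9(W), 6(W), 5(W), all W → L
n=14: reaches L-position 11 → W
n=15: reaches L-position 12 → W
n=16: reaches L-position 13 → W
n=17: reaches L-position 13 → W
L entries with 1 ≤ n ≤ 17 (n=0 is outside the asked range and is not counted): n = 1, 2, 11, 12, 13; that makes 5.

5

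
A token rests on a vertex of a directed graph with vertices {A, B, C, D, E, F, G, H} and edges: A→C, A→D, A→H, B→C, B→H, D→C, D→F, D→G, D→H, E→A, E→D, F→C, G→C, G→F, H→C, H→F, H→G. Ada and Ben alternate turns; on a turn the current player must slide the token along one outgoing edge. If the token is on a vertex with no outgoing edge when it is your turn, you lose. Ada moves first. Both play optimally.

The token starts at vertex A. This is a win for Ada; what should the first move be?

Move to C.

Positions with no move are L. A position that does have a move is losing for the player to move precisely when every available move leads to a winning position for the opponent. Fill in the labels:
Every edge goes from a vertex to one that appears earlier in the order C, F, G, H, D, B, A, E, so processing vertices in that order labels each vertex after all of its successors.
C: no outgoing edge → L
F: can move to C, which is L ⇒ W
G: can move to C, which is L ⇒ W
H: can move to C, which is L ⇒ W
D: can move to C, which is L ⇒ W
B: can move to C, which is L ⇒ W
A: can move to C, which is L ⇒ W
E: moves to A(W), D(W); every one is W ⇒ L
From A, the L positions reachable in one move are: C.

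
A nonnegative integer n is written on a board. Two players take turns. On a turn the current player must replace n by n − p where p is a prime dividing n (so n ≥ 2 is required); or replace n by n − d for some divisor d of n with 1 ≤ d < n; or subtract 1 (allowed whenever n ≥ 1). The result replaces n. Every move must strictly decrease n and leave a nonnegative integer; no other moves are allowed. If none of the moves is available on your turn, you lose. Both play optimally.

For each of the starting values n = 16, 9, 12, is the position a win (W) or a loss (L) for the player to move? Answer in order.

Label each position W (a win for the player to move) or L (a loss). A position with no legal move is L; any other position is W exactly when some move reaches an L, and L when every move reaches a W.
n=0: no move → L
n=1: →0(L), so W
n=2: →0(L), so W
n=3: →0(L), so W
n=4: →2(W), 3(W) — all W, so L
n=5: →0(L), so W
n=6: →4(L), so W
n=7: →0(L), so W
n=8: →4(L), so W
n=9: →6(W), 8(W) — all W, so L
n=10: →9(L), so W
n=11: →0(L), so W
n=12: →9(L), so W
n=13: →0(L), so W
n=14: →7(W), 12(W), 13(W) — all W, so L
n=15: →14(L), so W
n=16: →14(L), so W

16: W, 9: L, 12: W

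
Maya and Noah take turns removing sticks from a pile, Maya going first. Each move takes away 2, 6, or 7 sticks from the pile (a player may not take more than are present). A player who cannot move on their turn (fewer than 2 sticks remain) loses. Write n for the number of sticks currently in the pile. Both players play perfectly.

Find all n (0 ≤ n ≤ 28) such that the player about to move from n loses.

Build the W/L table. Terminal = L. A non-terminal position is W if it has a move to some L; otherwise it is L.
n=0: no move → L
n=1: no move → L
n=2: reaches L-position 0 → W
n=3: reaches L-position 1 → W
n=4: only reaches 2(W), which is W → L
n=5: only reaches 3(W), which is W → L
n=6: reaches L-position 4 → W
n=7: reaches L-position 5 → W
n=8: reaches L-position 1 → W
n=9: only reaches 7(W), 3(W), 2(W), all W → L
n=10: reaches L-position 4 → W
n=11: reaches L-position 9 → W
n=12: reaches L-position 5 → W
n=13: only reaches 11(W), 7(W), 6(W), all W → L
n=14: only reaches 12(W), 8(W), 7(W), all W → L
n=15: reaches L-position 13 → W
n=16: reaches L-position 14 → W
n=17: only reaches 15(W), 11(W), 10(W), all W → L
n=18: only reaches 16(W), 12(W), 11(W), all W → L
n=19: reaches L-position 17 → W
n=20: reaches L-position 18 → W
n=21: reaches L-position 14 → W
n=22: only reaches 20(W), 16(W), 15(W), all W → L
n=23: reaches L-position 17 → W
n=24: reaches L-position 22 → W
n=25: reaches L-position 18 → W
n=26: only reaches 24(W), 20(W), 19(W), all W → L
n=27: only reaches 25(W), 21(W), 20(W), all W → L
n=28: reaches L-position 26 → W
The losing starting values of n are exactly the entries labelled L in this table (12 of them).

0, 1, 4, 5, 9, 13, 14, 17, 18, 22, 26, 27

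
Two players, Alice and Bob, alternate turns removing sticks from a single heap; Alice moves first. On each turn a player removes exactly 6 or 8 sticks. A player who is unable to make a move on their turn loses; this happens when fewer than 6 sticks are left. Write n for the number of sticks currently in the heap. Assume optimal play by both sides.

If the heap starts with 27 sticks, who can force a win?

Use the standard recursion: the mover loses at a terminal position; elsewhere, the mover wins exactly when some move hands the opponent an L position.
n=0: no move → L
n=1: no move → L
n=2: no move → L
n=3: no move → L
n=4: no move → L
n=5: no move → L
n=6: W (go to 0, an L position)
n=7: W (go to 1, an L position)
n=8: W (go to 2, an L position)
n=9: W (go to 3, an L position)
n=10: W (go to 4, an L position)
n=11: W (go to 5, an L position)
n=12: W (go to 4, an L position)
n=13: W (go to 5, an L position)
n=14: L (options 8(W), 6(W) are all W)
n=15: L (options 9(W), 7(W) are all W)
n=16: L (options 10(W), 8(W) are all W)
n=17: L (options 11(W), 9(W) are all W)
n=18: L (options 12(W), 10(W) are all W)
n=19: L (options 13(W), 11(W) are all W)
n=20: W (go to 14, an L position)
n=21: W (go to 15, an L position)
n=22: W (go to 16, an L position)
n=23: W (go to 17, an L position)
n=24: W (go to 18, an L position)
n=25: W (go to 19, an L position)
n=26: W (go to 18, an L position)
n=27: W (go to 19, an L position)
The starting position 27 is W: Alice should remove 8, leaving 19, handing over an L position.

Alice wins.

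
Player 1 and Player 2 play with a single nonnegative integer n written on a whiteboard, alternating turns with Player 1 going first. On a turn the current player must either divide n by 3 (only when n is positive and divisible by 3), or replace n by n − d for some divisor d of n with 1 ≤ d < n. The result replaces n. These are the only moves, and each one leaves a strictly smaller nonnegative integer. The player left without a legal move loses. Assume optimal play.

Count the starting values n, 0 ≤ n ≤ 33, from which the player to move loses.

Use the standard recursion: the mover loses at a terminal position; elsewhere, the mover wins exactly when some move hands the opponent an L position.
n=0: no move → L
n=1: no move → L
n=2: can move to 1, which is L ⇒ W
n=3: can move to 1, which is L ⇒ W
n=4: moves to 2(W), 3(W); every one is W ⇒ L
n=5: can move to 4, which is L ⇒ W
n=6: can move to 4, which is L ⇒ W
n=7: the only move is to 6(W), a W ⇒ L
n=8: can move to 4, which is L ⇒ W
n=9: moves to 3(W), 6(W), 8(W); every one is W ⇒ L
n=10: can move to 9, which is L ⇒ W
n=11: the only move is to 10(W), a W ⇒ L
n=12: can move to 4, which is L ⇒ W
n=13: the only move is to 12(W), a W ⇒ L
n=14: can move to 7, which is L ⇒ W
n=15: moves to 5(W), 10(W), 12(W), 14(W); every one is W ⇒ L
n=16: can move to 15, which is L ⇒ W
n=17: the only move is to 16(W), a W ⇒ L
n=18: can move to 9, which is L ⇒ W
n=19: the only move is to 18(W), a W ⇒ L
n=20: can move to 15, which is L ⇒ W
n=21: can move to 7, which is L ⇒ W
n=22: can move to 11, which is L ⇒ W
n=23: the only move is to 22(W), a W ⇒ L
n=24: can move to 23, which is L ⇒ W
n=25: moves to 20(W), 24(W); every one is W ⇒ L
n=26: can move to 13, which is L ⇒ W
n=27: can move to 9, which is L ⇒ W
n=28: moves to 14(W), 21(W), 24(W), 26(W), 27(W); every one is W ⇒ L
n=29: can move to 28, which is L ⇒ W
n=30: can move to 15, which is L ⇒ W
n=31: the only move is to 30(W), a W ⇒ L
n=32: can move to 28, which is L ⇒ W
n=33: can move to 11, which is L ⇒ W
L entries with 0 ≤ n ≤ 33: n = 0, 1, 4, 7, 9, 11, 13, 15, 17, 19, 23, 25, 28, 31; that makes 14.

14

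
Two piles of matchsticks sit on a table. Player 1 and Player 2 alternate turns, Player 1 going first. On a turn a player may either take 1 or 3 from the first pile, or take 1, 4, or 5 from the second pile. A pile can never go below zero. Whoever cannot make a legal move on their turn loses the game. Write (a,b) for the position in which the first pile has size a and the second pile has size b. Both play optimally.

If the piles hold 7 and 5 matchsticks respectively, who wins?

Player 1 wins.

Label each position W (a win for the player to move) or L (a loss). A position with no legal move is L; any other position is W exactly when some move reaches an L, and L when every move reaches a W.
No move ever increases a pile, so every position that can arise here has a ≤ 7 and b ≤ 5; it is enough to label the cells with 0 ≤ a ≤ 7 and 0 ≤ b ≤ 5.
Every move lowers a or b (never raises either), so fill the grid row by row in increasing a, and left to right within a row: each cell's successors are then already labelled.
      b=0  b=1  b=2  b=3  b=4  b=5
a=0:    L    W    L    W    W    W
a=1:    W    L    W    L    W    W
a=2:    L    W    L    W    W    W
a=3:    W    L    W    L    W    W
a=4:    L    W    L    W    W    W
a=5:    W    L    W    L    W    W
a=6:    L    W    L    W    W    W
a=7:    W    L    W    L    W    W
Cells with no legal move (terminal, hence L): (0,0).
The remaining L cells, each justified by listing all of its moves:
(0,2): →(0,1)(W) only, which is W, so L
(1,1): →(0,1)(W), (1,0)(W) — all W, so L
(1,3): →(0,3)(W), (1,2)(W) — all W, so L
(2,0): →(1,0)(W) only, which is W, so L
(2,2): →(1,2)(W), (2,1)(W) — all W, so L
(3,1): →(2,1)(W), (0,1)(W), (3,0)(W) — all W, so L
(3,3): →(2,3)(W), (0,3)(W), (3,2)(W) — all W, so L
(4,0): →(3,0)(W), (1,0)(W) — all W, so L
(4,2): →(3,2)(W), (1,2)(W), (4,1)(W) — all W, so L
(5,1): →(4,1)(W), (2,1)(W), (5,0)(W) — all W, so L
(5,3): →(4,3)(W), (2,3)(W), (5,2)(W) — all W, so L
(6,0): →(5,0)(W), (3,0)(W) — all W, so L
(6,2): →(5,2)(W), (3,2)(W), (6,1)(W) — all W, so L
(7,1): →(6,1)(W), (4,1)(W), (7,0)(W) — all W, so L
(7,3): →(6,3)(W), (4,3)(W), (7,2)(W) — all W, so L
Every other cell has at least one move into one of the L cells above, so it is W.
From (7,5) Player 1 can move to (7,1), reaching an L position.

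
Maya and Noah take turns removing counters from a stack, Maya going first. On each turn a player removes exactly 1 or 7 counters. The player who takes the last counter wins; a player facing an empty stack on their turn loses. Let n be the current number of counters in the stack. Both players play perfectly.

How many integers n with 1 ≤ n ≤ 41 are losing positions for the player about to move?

20

Compute win/loss labels from the base case upward. A position with no move is L. Any other position is W if it can reach an L in one move, else L.
n=0: no move → L
n=1: →0(L), so W
n=2: →1(W) only, which is W, so L
n=3: →2(L), so W
n=4: →3(W) only, which is W, so L
n=5: →4(L), so W
n=6: →5(W) only, which is W, so L
n=7: →6(L), so W
n=8: →7(W), 1(W) — all W, so L
n=9: →8(L), so W
n=10: →9(W), 3(W) — all W, so L
n=11: →10(L), so W
n=12: →11(W), 5(W) — all W, so L
n=13: →12(L), so W
n=14: →13(W), 7(W) — all W, so L
n=15: →14(L), so W
n=16: →15(W), 9(W) — all W, so L
n=17: →16(L), so W
n=18: →17(W), 11(W) — all W, so L
n=19: →18(L), so W
n=20: →19(W), 13(W) — all W, so L
n=21: →20(L), so W
n=22: →21(W), 15(W) — all W, so L
n=23: →22(L), so W
n=24: →23(W), 17(W) — all W, so L
n=25: →24(L), so W
n=26: →25(W), 19(W) — all W, so L
n=27: →26(L), so W
n=28: →27(W), 21(W) — all W, so L
n=29: →28(L), so W
n=30: →29(W), 23(W) — all W, so L
n=31: →30(L), so W
n=32: →31(W), 25(W) — all W, so L
n=33: →32(L), so W
n=34: →33(W), 27(W) — all W, so L
n=35: →34(L), so W
n=36: →35(W), 29(W) — all W, so L
n=37: →36(L), so W
n=38: →37(W), 31(W) — all W, so L
n=39: →38(L), so W
n=40: →39(W), 33(W) — all W, so L
n=41: →40(L), so W
L entries with 1 ≤ n ≤ 41 (n=0 is outside the asked range and is not counted): n = 2, 4, 6, 8, 10, 12, 14, 16, 18, 20, 22, 24, 26, 28, 30, 32, 34, 36, 38, 40; that makes 20.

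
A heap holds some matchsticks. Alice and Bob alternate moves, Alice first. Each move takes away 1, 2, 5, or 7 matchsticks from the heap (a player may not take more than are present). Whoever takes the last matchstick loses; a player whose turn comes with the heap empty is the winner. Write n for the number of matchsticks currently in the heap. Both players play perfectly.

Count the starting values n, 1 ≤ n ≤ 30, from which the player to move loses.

Label each position W (a win for the player to move) or L (a loss). A position with no legal move is W; any other position is W exactly when some move reaches an L, and L when every move reaches a W.
n=0: no move; the opponent has just taken the last matchstick and therefore loses → W
n=1: L (sole option 0(W) is W)
n=2: W (go to 1, an L position)
n=3: W (go to 1, an L position)
n=4: L (options 3(W), 2(W) are all W)
n=5: W (go to 4, an L position)
n=6: W (go to 4, an L position)
n=7: L (options 6(W), 5(W), 2(W), 0(W) are all W)
n=8: W (go to 7, an L position)
n=9: W (go to 7, an L position)
n=10: L (options 9(W), 8(W), 5(W), 3(W) are all W)
n=11: W (go to 10, an L position)
n=12: W (go to 10, an L position)
n=13: L (options 12(W), 11(W), 8(W), 6(W) are all W)
n=14: W (go to 13, an L position)
n=15: W (go to 13, an L position)
n=16: L (options 15(W), 14(W), 11(W), 9(W) are all W)
n=17: W (go to 16, an L position)
n=18: W (go to 16, an L position)
n=19: L (options 18(W), 17(W), 14(W), 12(W) are all W)
n=20: W (go to 19, an L position)
n=21: W (go to 19, an L position)
n=22: L (options 21(W), 20(W), 17(W), 15(W) are all W)
n=23: W (go to 22, an L position)
n=24: W (go to 22, an L position)
n=25: L (options 24(W), 23(W), 20(W), 18(W) are all W)
n=26: W (go to 25, an L position)
n=27: W (go to 25, an L position)
n=28: L (options 27(W), 26(W), 23(W), 21(W) are all W)
n=29: W (go to 28, an L position)
n=30: W (go to 28, an L position)
L entries with 1 ≤ n ≤ 30 (the range starts at n=1): n = 1, 4, 7, 10, 13, 16, 19, 22, 25, 28; that makes 10.

10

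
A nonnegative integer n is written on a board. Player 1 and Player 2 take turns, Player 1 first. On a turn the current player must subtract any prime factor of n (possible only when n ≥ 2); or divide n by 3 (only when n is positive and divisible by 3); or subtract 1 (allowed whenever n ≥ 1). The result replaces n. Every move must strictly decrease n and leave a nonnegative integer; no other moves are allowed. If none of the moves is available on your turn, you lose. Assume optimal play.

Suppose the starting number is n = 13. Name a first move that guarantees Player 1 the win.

Label each position W (a win for the player to move) or L (a loss). A position with no legal move is L; any other position is W exactly when some move reaches an L, and L when every move reaches a W.
n=0: no move → L
n=1: reaches L-position 0 → W
n=2: reaches L-position 0 → W
n=3: reaches L-position 0 → W
n=4: only reaches 2(W), 3(W), all W → L
n=5: reaches L-position 0 → W
n=6: reaches L-position 4 → W
n=7: reaches L-position 0 → W
n=8: only reaches 6(W), 7(W), all W → L
n=9: reaches L-position 8 → W
n=10: reaches L-position 8 → W
n=11: reaches L-position 0 → W
n=12: reaches L-position 4 → W
n=13: reaches L-position 0 → W
From 13, the L positions reachable in one move are: 0.

Move to 0.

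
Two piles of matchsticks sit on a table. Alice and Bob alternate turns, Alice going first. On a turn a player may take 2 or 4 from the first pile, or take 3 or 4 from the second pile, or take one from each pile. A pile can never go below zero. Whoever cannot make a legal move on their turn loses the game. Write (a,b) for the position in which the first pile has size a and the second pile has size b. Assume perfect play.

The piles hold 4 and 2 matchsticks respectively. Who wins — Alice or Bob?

Alice wins.

Classify positions by backward induction: terminal positions (no move available) are L. From any other position, the mover wins iff some move reaches an L.
No move ever increases a pile, so every position that can arise here has a ≤ 4 and b ≤ 2; it is enough to label the cells with 0 ≤ a ≤ 4 and 0 ≤ b ≤ 2.
Every move lowers a or b (never raises either), so fill the grid row by row in increasing a, and left to right within a row: each cell's successors are then already labelled.
      b=0  b=1  b=2
a=0:    L    L    L
a=1:    L    W    W
a=2:    W    W    W
a=3:    W    L    L
a=4:    W    W    W
Cells with no legal move (terminal, hence L): (0,0), (0,1), (0,2), (1,0).
The remaining L cells, each justified by listing all of its moves:
(3,1): →(1,1)(W), (2,0)(W) — all W, so L
(3,2): →(1,2)(W), (2,1)(W) — all W, so L
Every other cell has at least one move into one of the L cells above, so it is W.
From (4,2) Alice can move to (0,2), reaching an L position.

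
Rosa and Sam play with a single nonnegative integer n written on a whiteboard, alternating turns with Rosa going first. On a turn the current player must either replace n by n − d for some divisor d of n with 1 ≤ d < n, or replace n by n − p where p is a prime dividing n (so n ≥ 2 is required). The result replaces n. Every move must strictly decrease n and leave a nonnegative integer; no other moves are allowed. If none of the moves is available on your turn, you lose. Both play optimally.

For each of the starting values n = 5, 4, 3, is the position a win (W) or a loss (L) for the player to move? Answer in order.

Classify positions by backward induction: terminal positions (no move available) are L. From any other position, the mover wins iff some move reaches an L.
n=0: no move → L
n=1: no move → L
n=2: W (go to 0, an L position)
n=3: W (go to 0, an L position)
n=4: L (options 2(W), 3(W) are all W)
n=5: W (go to 0, an L position)

5: W, 4: L, 3: W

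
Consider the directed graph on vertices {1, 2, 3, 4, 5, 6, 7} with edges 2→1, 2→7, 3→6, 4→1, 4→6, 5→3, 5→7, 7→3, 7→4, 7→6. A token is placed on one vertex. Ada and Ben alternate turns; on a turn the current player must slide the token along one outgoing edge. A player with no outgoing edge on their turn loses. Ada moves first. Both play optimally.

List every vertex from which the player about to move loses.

1, 5, 6

Label each position W (a win for the player to move) or L (a loss). A position with no legal move is L; any other position is W exactly when some move reaches an L, and L when every move reaches a W.
Every edge goes from a vertex to one that appears earlier in the order 1, 6, 3, 4, 7, 2, 5, so processing vertices in that order labels each vertex after all of its successors.
1: no outgoing edge → L
6: no outgoing edge → L
3: W (go to 6, an L position)
4: W (go to 6, an L position)
7: W (go to 6, an L position)
2: W (go to 1, an L position)
5: L (options 7(W), 3(W) are all W)
Reading off the rows marked L gives the requested list; there are 3 such vertices.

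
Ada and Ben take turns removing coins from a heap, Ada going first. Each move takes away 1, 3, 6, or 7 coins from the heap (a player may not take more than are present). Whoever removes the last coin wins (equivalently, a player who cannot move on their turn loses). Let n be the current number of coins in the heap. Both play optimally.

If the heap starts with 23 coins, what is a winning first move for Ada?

Compute win/loss labels from the base case upward. A position with no move is L. Any other position is W if it can reach an L in one move, else L.
n=0: no move → L
n=1: W (go to 0, an L position)
n=2: L (sole option 1(W) is W)
n=3: W (go to 2, an L position)
n=4: L (options 3(W), 1(W) are all W)
n=5: W (go to 4, an L position)
n=6: W (go to 0, an L position)
n=7: W (go to 4, an L position)
n=8: W (go to 2, an L position)
n=9: W (go to 2, an L position)
n=10: W (go to 4, an L position)
n=11: W (go to 4, an L position)
n=12: L (options 11(W), 9(W), 6(W), 5(W) are all W)
n=13: W (go to 12, an L position)
n=14: L (options 13(W), 11(W), 8(W), 7(W) are all W)
n=15: W (go to 14, an L position)
n=16: L (options 15(W), 13(W), 10(W), 9(W) are all W)
n=17: W (go to 16, an L position)
n=18: W (go to 12, an L position)
n=19: W (go to 16, an L position)
n=20: W (go to 14, an L position)
n=21: W (go to 14, an L position)
n=22: W (go to 16, an L position)
n=23: W (go to 16, an L position)
From 23, the L positions reachable in one move are: 16.

Remove 7, leaving 16.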